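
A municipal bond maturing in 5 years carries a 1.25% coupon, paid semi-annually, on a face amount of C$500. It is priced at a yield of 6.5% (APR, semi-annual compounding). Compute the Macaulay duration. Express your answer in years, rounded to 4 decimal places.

4.8390 years

Periodic yield y = 0.0325. Discount each cash flow and weight by its period:
  t   CF        PV=CF/(1+0.0325)^t    t·PV
  1        3.125         3.0266         3.0266
  2        3.125         2.9314         5.8627
  3        3.125         2.8391         8.5173
  4        3.125         2.7497        10.9989
  5        3.125         2.6632        13.3159
  6        3.125         2.5793        15.4761
  7        3.125         2.4982        17.4871
  8        3.125         2.4195        19.3562
  9        3.125         2.3434        21.0903
  10     503.125       365.4057     3,654.0568
  Σ                    389.4561     3,769.1878
Price P = Σ PV = 389.4561.
Macaulay duration = Σ(t·PV) / P = 3,769.1878 / 389.4561 = 9.67808 half-year periods.
In years: 9.67808 / 2 = 4.83904 years.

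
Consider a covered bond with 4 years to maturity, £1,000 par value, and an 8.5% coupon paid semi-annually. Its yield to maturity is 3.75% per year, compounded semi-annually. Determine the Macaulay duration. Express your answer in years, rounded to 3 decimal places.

3.521 years

Periodic yield y = 0.01875. Discount each cash flow and weight by its period:
  t   CF        PV=CF/(1+0.01875)^t    t·PV
  1        42.50        41.7178        41.7178
  2        42.50        40.9500        81.9000
  3        42.50        40.1963       120.5889
  4        42.50        39.4565       157.8260
  5        42.50        38.7303       193.6515
  6        42.50        38.0175       228.1048
  7        42.50        37.3178       261.2243
  8     1,042.50       898.5352     7,188.2815
  Σ                  1,174.9213     8,273.2947
Price P = Σ PV = 1,174.9213.
Macaulay duration = Σ(t·PV) / P = 8,273.2947 / 1,174.9213 = 7.04157 half-year periods.
In years: 7.04157 / 2 = 3.52079 years.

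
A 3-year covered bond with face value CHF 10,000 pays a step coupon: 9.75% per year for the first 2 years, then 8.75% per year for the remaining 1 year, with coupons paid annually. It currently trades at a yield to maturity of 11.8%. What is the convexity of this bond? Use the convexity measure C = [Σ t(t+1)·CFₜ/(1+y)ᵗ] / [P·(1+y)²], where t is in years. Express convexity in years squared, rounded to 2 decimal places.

With y = 0.118:
  t   CF        PV=CF/(1+0.118)^t    t·PV        t(t+1)·PV
  1       975.00       872.0930       872.0930       1,744.1860
  2       975.00       780.0474     1,560.0949       4,680.2846
  3    10,875.00     7,782.2263    23,346.6789      93,386.7155
  Σ                  9,434.3667    25,778.8667      99,811.1861
P = 9,434.3667.
Convexity = Σ t(t+1)·PV / [P·(1+y)²] = 99,811.1861 / (9,434.3667 × 1.249924) = 8.46414.

8.46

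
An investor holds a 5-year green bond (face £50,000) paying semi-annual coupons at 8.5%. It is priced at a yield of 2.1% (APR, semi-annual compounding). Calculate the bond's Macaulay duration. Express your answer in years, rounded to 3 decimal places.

4.293 years

Periodic yield y = 0.0105. Discount each cash flow and weight by its period:
  t   CF        PV=CF/(1+0.0105)^t    t·PV
  1     2,125.00     2,102.9193     2,102.9193
  2     2,125.00     2,081.0681     4,162.1363
  3     2,125.00     2,059.4440     6,178.3319
  4     2,125.00     2,038.0445     8,152.1780
  5     2,125.00     2,016.8674    10,084.3370
  6     2,125.00     1,995.9103    11,975.4620
  7     2,125.00     1,975.1710    13,826.1973
  8     2,125.00     1,954.6472    15,637.1780
  9     2,125.00     1,934.3367    17,409.0304
  10   52,125.00    46,955.1129   469,551.1294
  Σ                 65,113.5216   559,078.8995
Price P = Σ PV = 65,113.5216.
Macaulay duration = Σ(t·PV) / P = 559,078.8995 / 65,113.5216 = 8.58622 half-year periods.
In years: 8.58622 / 2 = 4.29311 years.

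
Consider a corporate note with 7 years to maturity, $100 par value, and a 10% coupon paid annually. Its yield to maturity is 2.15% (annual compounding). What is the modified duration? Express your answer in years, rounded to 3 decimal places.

5.561 years

Periodic yield y = 0.0215. First find Macaulay duration:
  t   CF        PV=CF/(1+0.0215)^t    t·PV
  1        10.00         9.7895         9.7895
  2        10.00         9.5835        19.1670
  3        10.00         9.3818        28.1453
  4        10.00         9.1843        36.7372
  5        10.00         8.9910        44.9550
  6        10.00         8.8018        52.8106
  7       110.00        94.7816       663.4713
  Σ                    150.5135       855.0759
P = 150.5135; Macaulay duration = 855.0759 / 150.5135 = 5.68106 years.
Modified duration = D_Mac / (1 + y) = 5.68106 / 1.0215 = 5.56149 years.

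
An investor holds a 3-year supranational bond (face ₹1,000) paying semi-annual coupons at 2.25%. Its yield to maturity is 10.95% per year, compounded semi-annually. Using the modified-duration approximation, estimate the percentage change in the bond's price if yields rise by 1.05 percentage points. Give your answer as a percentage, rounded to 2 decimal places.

Periodic yield y = 0.05475. Modified duration first:
  t   CF        PV=CF/(1+0.05475)^t    t·PV
  1        11.25        10.6660        10.6660
  2        11.25        10.1124        20.2248
  3        11.25         9.5875        28.7624
  4        11.25         9.0898        36.3592
  5        11.25         8.6180        43.0898
  6     1,011.25       734.4485     4,406.6908
  Σ                    782.5221     4,545.7931
P = 782.5221; D_Mac = 5.80916 half-year periods = 2.90458 yrs; D_mod = 2.90458/(1+0.05475) = 2.75381 yrs.
ΔP/P ≈ -D_mod · Δy = -2.75381 × (+0.0105) = -0.028915 = -2.8915%.

-2.89%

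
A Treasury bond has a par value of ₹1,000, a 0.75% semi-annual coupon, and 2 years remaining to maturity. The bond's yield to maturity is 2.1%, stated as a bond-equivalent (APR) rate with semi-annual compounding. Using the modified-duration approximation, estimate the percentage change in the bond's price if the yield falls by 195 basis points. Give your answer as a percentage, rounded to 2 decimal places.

Periodic yield y = 0.0105. Modified duration first:
  t   CF        PV=CF/(1+0.0105)^t    t·PV
  1         3.75         3.7110         3.7110
  2         3.75         3.6725         7.3449
  3         3.75         3.6343        10.9029
  4     1,003.75       962.6763     3,850.7053
  Σ                    973.6941     3,872.6642
P = 973.6941; D_Mac = 3.97729 half-year periods = 1.98865 yrs; D_mod = 1.98865/(1+0.0105) = 1.96798 yrs.
ΔP/P ≈ -D_mod · Δy = -1.96798 × (-0.0195) = +0.038376 = +3.8376%.

+3.84%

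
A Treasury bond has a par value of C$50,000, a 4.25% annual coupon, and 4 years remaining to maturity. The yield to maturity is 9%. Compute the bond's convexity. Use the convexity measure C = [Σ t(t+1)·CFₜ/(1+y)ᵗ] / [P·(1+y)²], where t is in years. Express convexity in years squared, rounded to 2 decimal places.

15.38

With y = 0.09:
  t   CF        PV=CF/(1+0.09)^t    t·PV        t(t+1)·PV
  1     2,125.00     1,949.5413     1,949.5413       3,899.0826
  2     2,125.00     1,788.5700     3,577.1400      10,731.4199
  3     2,125.00     1,640.8899     4,922.6697      19,690.6787
  4    52,125.00    36,926.6641   147,706.6565     738,533.2825
  Σ                 42,305.6653   158,156.0074     772,854.4638
P = 42,305.6653.
Convexity = Σ t(t+1)·PV / [P·(1+y)²] = 772,854.4638 / (42,305.6653 × 1.188100) = 15.37610.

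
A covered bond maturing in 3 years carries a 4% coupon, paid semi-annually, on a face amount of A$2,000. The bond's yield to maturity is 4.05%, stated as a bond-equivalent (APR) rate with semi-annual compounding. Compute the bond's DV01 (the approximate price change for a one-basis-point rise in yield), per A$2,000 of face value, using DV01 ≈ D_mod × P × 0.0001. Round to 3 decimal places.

Periodic yield y = 0.02025.
  t   CF        PV=CF/(1+0.02025)^t    t·PV
  1        40.00        39.2061        39.2061
  2        40.00        38.4279        76.8558
  3        40.00        37.6652       112.9956
  4        40.00        36.9176       147.6704
  5        40.00        36.1849       180.9243
  6     2,040.00     1,808.8000    10,852.7999
  Σ                  1,997.2016    11,410.4522
P = 1,997.2016; D_Mac = 5.71322 half-year periods = 2.85661 yrs; D_mod = 2.79991 yrs.
DV01 ≈ 2.79991 × 1,997.2016 × 0.0001 = 0.559199.

A$0.559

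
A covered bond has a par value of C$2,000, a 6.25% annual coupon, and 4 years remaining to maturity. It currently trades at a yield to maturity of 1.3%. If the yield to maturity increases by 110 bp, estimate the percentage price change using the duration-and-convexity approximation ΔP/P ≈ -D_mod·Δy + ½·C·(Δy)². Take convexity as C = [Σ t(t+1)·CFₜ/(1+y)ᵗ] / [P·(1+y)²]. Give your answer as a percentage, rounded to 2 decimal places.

-3.90%

With y = 0.013:
  t   CF        PV=CF/(1+0.013)^t    t·PV        t(t+1)·PV
  1       125.00       123.3959       123.3959         246.7917
  2       125.00       121.8123       243.6246         730.8738
  3       125.00       120.2491       360.7472       1,442.9887
  4     2,125.00     2,018.0000     8,071.9998      40,359.9992
  Σ                  2,383.4572     8,799.7674      42,780.6533
P = 2,383.4572; D_Mac = 3.69202 yrs; D_mod = 3.64464 yrs; C = 17.49126.
Duration effect: -3.64464 × (+0.011) = -0.040091
Convexity effect: 0.5 × 17.49126 × (0.011)² = +0.0010582
ΔP/P ≈ -0.040091 + 0.0010582 = -0.039033 = -3.9033%.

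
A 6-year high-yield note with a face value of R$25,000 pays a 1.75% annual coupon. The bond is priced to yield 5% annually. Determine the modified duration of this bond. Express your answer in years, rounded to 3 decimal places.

Periodic yield y = 0.05. First find Macaulay duration:
  t   CF        PV=CF/(1+0.05)^t    t·PV
  1       437.50       416.6667       416.6667
  2       437.50       396.8254       793.6508
  3       437.50       377.9289     1,133.7868
  4       437.50       359.9323     1,439.7293
  5       437.50       342.7927     1,713.9635
  6    25,437.50    18,981.8542   113,891.1249
  Σ                 20,876.0002   119,388.9220
P = 20,876.0002; Macaulay duration = 119,388.9220 / 20,876.0002 = 5.71896 years.
Modified duration = D_Mac / (1 + y) = 5.71896 / 1.05 = 5.44662 years.

5.447 years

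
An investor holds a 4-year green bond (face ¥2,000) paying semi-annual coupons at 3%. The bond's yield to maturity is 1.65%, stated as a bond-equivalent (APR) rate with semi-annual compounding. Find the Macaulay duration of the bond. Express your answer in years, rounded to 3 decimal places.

3.805 years

Periodic yield y = 0.00825. Discount each cash flow and weight by its period:
  t   CF        PV=CF/(1+0.00825)^t    t·PV
  1        30.00        29.7545        29.7545
  2        30.00        29.5111        59.0221
  3        30.00        29.2696        87.8088
  4        30.00        29.0301       116.1203
  5        30.00        28.7925       143.9627
  6        30.00        28.5570       171.3417
  7        30.00        28.3233       198.2630
  8     2,030.00     1,900.8603    15,206.8821
  Σ                  2,104.0983    16,013.1553
Price P = Σ PV = 2,104.0983.
Macaulay duration = Σ(t·PV) / P = 16,013.1553 / 2,104.0983 = 7.61046 half-year periods.
In years: 7.61046 / 2 = 3.80523 years.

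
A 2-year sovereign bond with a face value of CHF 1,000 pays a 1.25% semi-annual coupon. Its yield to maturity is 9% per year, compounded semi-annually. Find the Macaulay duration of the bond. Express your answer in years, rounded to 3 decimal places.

1.980 years

Periodic yield y = 0.045. Discount each cash flow and weight by its period:
  t   CF        PV=CF/(1+0.045)^t    t·PV
  1         6.25         5.9809         5.9809
  2         6.25         5.7233        11.4466
  3         6.25         5.4769        16.4306
  4     1,006.25       843.8024     3,375.2094
  Σ                    860.9834     3,409.0675
Price P = Σ PV = 860.9834.
Macaulay duration = Σ(t·PV) / P = 3,409.0675 / 860.9834 = 3.95950 half-year periods.
In years: 3.95950 / 2 = 1.97975 years.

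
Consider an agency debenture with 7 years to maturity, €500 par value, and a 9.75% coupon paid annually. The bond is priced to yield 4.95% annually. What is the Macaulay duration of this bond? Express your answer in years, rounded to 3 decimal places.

Periodic yield y = 0.0495. Discount each cash flow and weight by its year:
  t   CF        PV=CF/(1+0.0495)^t    t·PV
  1        48.75        46.4507        46.4507
  2        48.75        44.2598        88.5197
  3        48.75        42.1723       126.5169
  4        48.75        40.1832       160.7329
  5        48.75        38.2880       191.4399
  6        48.75        36.4821       218.8927
  7       548.75       391.2888     2,739.0217
  Σ                    639.1250     3,571.5744
Price P = Σ PV = 639.1250.
Macaulay duration = Σ(t·PV) / P = 3,571.5744 / 639.1250 = 5.58823 years.

5.588 years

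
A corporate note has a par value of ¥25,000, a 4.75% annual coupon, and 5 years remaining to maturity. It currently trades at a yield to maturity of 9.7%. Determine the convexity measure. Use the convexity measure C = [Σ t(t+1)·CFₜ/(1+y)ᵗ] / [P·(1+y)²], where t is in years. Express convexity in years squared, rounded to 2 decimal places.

With y = 0.097:
  t   CF        PV=CF/(1+0.097)^t    t·PV        t(t+1)·PV
  1     1,187.50     1,082.4977     1,082.4977       2,164.9954
  2     1,187.50       986.7801     1,973.5601       5,920.6803
  3     1,187.50       899.5260     2,698.5781      10,794.3124
  4     1,187.50       819.9873     3,279.9491      16,399.7453
  5    26,187.50    16,483.9353    82,419.6767     494,518.0604
  Σ                 20,272.7264    91,454.2617     529,797.7938
P = 20,272.7264.
Convexity = Σ t(t+1)·PV / [P·(1+y)²] = 529,797.7938 / (20,272.7264 × 1.203409) = 21.71624.

21.72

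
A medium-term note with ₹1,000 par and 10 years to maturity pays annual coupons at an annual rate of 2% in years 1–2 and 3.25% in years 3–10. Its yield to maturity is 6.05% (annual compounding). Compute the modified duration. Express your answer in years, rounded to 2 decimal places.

8.21 years

Periodic yield y = 0.0605. First find Macaulay duration:
  t   CF        PV=CF/(1+0.0605)^t    t·PV
  1        20.00        18.8590        18.8590
  2        20.00        17.7831        35.5663
  3        32.50        27.2490        81.7471
  4        32.50        25.6945       102.7781
  5        32.50        24.2287       121.1435
  6        32.50        22.8465       137.0789
  7        32.50        21.5431       150.8019
  8        32.50        20.3141       162.5129
  9        32.50        19.1552       172.3970
  10    1,032.50       573.8301     5,738.3011
  Σ                    771.5035     6,721.1859
P = 771.5035; Macaulay duration = 6,721.1859 / 771.5035 = 8.71180 years.
Modified duration = D_Mac / (1 + y) = 8.71180 / 1.0605 = 8.21481 years.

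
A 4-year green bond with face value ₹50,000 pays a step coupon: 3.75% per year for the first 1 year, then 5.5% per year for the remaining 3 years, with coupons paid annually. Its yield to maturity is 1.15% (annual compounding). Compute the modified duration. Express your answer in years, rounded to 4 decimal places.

Periodic yield y = 0.0115. First find Macaulay duration:
  t   CF        PV=CF/(1+0.0115)^t    t·PV
  1     1,875.00     1,853.6826     1,853.6826
  2     2,750.00     2,687.8246     5,375.6491
  3     2,750.00     2,657.2660     7,971.7980
  4    52,750.00    50,391.6891   201,566.7562
  Σ                 57,590.4623   216,767.8861
P = 57,590.4623; Macaulay duration = 216,767.8861 / 57,590.4623 = 3.76395 years.
Modified duration = D_Mac / (1 + y) = 3.76395 / 1.0115 = 3.72116 years.

3.7212 years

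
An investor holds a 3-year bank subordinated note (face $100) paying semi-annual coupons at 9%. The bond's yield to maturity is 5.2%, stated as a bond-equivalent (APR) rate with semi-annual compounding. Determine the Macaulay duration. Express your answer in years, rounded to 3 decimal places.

Periodic yield y = 0.026. Discount each cash flow and weight by its period:
  t   CF        PV=CF/(1+0.026)^t    t·PV
  1         4.50         4.3860         4.3860
  2         4.50         4.2748         8.5496
  3         4.50         4.1665        12.4995
  4         4.50         4.0609        16.2436
  5         4.50         3.9580        19.7900
  6       104.50        89.5843       537.5061
  Σ                    110.4305       598.9748
Price P = Σ PV = 110.4305.
Macaulay duration = Σ(t·PV) / P = 598.9748 / 110.4305 = 5.42400 half-year periods.
In years: 5.42400 / 2 = 2.71200 years.

2.712 years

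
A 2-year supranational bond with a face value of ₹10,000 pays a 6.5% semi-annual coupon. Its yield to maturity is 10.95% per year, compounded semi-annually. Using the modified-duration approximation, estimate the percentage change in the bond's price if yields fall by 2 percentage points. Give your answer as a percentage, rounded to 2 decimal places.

Periodic yield y = 0.05475. Modified duration first:
  t   CF        PV=CF/(1+0.05475)^t    t·PV
  1       325.00       308.1299       308.1299
  2       325.00       292.1355       584.2709
  3       325.00       276.9713       830.9139
  4    10,325.00     8,342.4176    33,369.6703
  Σ                  9,219.6542    35,092.9850
P = 9,219.6542; D_Mac = 3.80632 half-year periods = 1.90316 yrs; D_mod = 1.90316/(1+0.05475) = 1.80437 yrs.
ΔP/P ≈ -D_mod · Δy = -1.80437 × (-0.02) = +0.036087 = +3.6087%.

+3.61%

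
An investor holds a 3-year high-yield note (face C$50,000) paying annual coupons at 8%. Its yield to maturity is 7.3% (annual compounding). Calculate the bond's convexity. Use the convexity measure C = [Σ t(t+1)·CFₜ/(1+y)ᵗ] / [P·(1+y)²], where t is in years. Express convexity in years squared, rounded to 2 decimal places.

9.43

With y = 0.073:
  t   CF        PV=CF/(1+0.073)^t    t·PV        t(t+1)·PV
  1     4,000.00     3,727.8658     3,727.8658       7,455.7316
  2     4,000.00     3,474.2458     6,948.4917      20,845.4751
  3    54,000.00    43,711.3877   131,134.1630     524,536.6521
  Σ                 50,913.4993   141,810.5205     552,837.8588
P = 50,913.4993.
Convexity = Σ t(t+1)·PV / [P·(1+y)²] = 552,837.8588 / (50,913.4993 × 1.151329) = 9.43117.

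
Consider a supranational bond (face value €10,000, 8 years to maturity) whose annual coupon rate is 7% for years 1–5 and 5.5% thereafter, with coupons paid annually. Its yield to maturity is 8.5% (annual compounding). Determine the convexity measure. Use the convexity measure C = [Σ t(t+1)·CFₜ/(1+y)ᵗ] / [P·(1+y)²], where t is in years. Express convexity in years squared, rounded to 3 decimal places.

44.152

With y = 0.085:
  t   CF        PV=CF/(1+0.085)^t    t·PV        t(t+1)·PV
  1       700.00       645.1613       645.1613       1,290.3226
  2       700.00       594.6187     1,189.2374       3,567.7122
  3       700.00       548.0357     1,644.1070       6,576.4280
  4       700.00       505.1020     2,020.4080      10,102.0400
  5       700.00       465.5318     2,327.6590      13,965.9539
  6       550.00       337.1198     2,022.7188      14,159.0316
  7       550.00       310.7095     2,174.9665      17,399.7316
  8    10,550.00     5,493.0627    43,944.5014     395,500.5125
  Σ                  8,899.3414    55,968.7593     462,561.7324
P = 8,899.3414.
Convexity = Σ t(t+1)·PV / [P·(1+y)²] = 462,561.7324 / (8,899.3414 × 1.177225) = 44.15220.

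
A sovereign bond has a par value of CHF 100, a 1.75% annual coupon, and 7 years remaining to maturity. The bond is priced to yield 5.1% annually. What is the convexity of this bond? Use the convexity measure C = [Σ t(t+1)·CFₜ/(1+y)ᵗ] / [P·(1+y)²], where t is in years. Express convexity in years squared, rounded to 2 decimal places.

46.87

With y = 0.051:
  t   CF        PV=CF/(1+0.051)^t    t·PV        t(t+1)·PV
  1         1.75         1.6651         1.6651           3.3302
  2         1.75         1.5843         3.1686           9.5057
  3         1.75         1.5074         4.5222          18.0889
  4         1.75         1.4343         5.7370          28.6852
  5         1.75         1.3647         6.8233          40.9398
  6         1.75         1.2984         7.7906          54.5345
  7       101.75        71.8316       502.8210       4,022.5684
  Σ                     80.6857       532.5279       4,177.6525
P = 80.6857.
Convexity = Σ t(t+1)·PV / [P·(1+y)²] = 4,177.6525 / (80.6857 × 1.104601) = 46.87381.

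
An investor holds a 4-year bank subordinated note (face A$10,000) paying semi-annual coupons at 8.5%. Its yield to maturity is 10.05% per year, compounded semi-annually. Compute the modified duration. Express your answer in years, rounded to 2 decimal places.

3.29 years

Periodic yield y = 0.05025. First find Macaulay duration:
  t   CF        PV=CF/(1+0.05025)^t    t·PV
  1       425.00       404.6656       404.6656
  2       425.00       385.3040       770.6081
  3       425.00       366.8689     1,100.6066
  4       425.00       349.3158     1,397.2630
  5       425.00       332.6025     1,663.0124
  6       425.00       316.6889     1,900.1332
  7       425.00       301.5366     2,110.7565
  8    10,425.00     7,042.6246    56,340.9971
  Σ                  9,499.6068    65,688.0424
P = 9,499.6068; Macaulay duration = 65,688.0424 / 9,499.6068 = 6.91482 half-year periods = 3.45741 years.
Modified duration = D_Mac / (1 + y) = 3.45741 / 1.05025 = 3.29199 years.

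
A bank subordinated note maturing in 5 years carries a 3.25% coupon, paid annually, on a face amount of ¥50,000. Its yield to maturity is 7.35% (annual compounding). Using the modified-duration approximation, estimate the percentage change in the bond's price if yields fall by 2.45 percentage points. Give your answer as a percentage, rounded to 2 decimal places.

Periodic yield y = 0.0735. Modified duration first:
  t   CF        PV=CF/(1+0.0735)^t    t·PV
  1     1,625.00     1,513.7401     1,513.7401
  2     1,625.00     1,410.0979     2,820.1958
  3     1,625.00     1,313.5518     3,940.6555
  4     1,625.00     1,223.6161     4,894.4643
  5    51,625.00    36,211.7756   181,058.8782
  Σ                 41,672.7816   194,227.9339
P = 41,672.7816; D_Mac = 4.66079 yrs; D_mod = 4.66079/(1+0.0735) = 4.34167 yrs.
ΔP/P ≈ -D_mod · Δy = -4.34167 × (-0.0245) = +0.106371 = +10.6371%.

+10.64%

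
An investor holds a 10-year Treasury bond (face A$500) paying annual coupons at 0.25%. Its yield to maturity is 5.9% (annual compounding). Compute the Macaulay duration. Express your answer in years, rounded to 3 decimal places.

Periodic yield y = 0.059. Discount each cash flow and weight by its year:
  t   CF        PV=CF/(1+0.059)^t    t·PV
  1         1.25         1.1804         1.1804
  2         1.25         1.1146         2.2292
  3         1.25         1.0525         3.1575
  4         1.25         0.9939         3.9754
  5         1.25         0.9385         4.6925
  6         1.25         0.8862         5.3172
  7         1.25         0.8368         5.8578
  8         1.25         0.7902         6.3217
  9         1.25         0.7462         6.7157
  10      501.25       282.5497     2,825.4966
  Σ                    291.0889     2,864.9439
Price P = Σ PV = 291.0889.
Macaulay duration = Σ(t·PV) / P = 2,864.9439 / 291.0889 = 9.84216 years.

9.842 years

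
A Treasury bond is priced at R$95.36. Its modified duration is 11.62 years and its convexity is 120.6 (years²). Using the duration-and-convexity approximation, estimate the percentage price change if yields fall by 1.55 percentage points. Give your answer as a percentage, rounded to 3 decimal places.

Duration effect: -D_mod·Δy = -11.62 × (-0.0155) = +0.180110
Convexity effect: ½·C·(Δy)² = 0.5 × 120.6 × (-0.0155)² = +0.014487075
ΔP/P ≈ +0.180110 + 0.014487075 = +0.194597075
= +19.4597075%.

+19.460%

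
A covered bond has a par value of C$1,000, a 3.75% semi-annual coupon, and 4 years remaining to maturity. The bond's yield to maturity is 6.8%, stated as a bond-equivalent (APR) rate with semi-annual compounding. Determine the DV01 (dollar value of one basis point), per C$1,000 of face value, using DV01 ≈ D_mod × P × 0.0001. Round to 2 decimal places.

Periodic yield y = 0.034.
  t   CF        PV=CF/(1+0.034)^t    t·PV
  1        18.75        18.1335        18.1335
  2        18.75        17.5372        35.0744
  3        18.75        16.9605        50.8816
  4        18.75        16.4028        65.6114
  5        18.75        15.8635        79.3174
  6        18.75        15.3419        92.0512
  7        18.75        14.8374       103.8617
  8     1,018.75       779.6565     6,237.2521
  Σ                    894.7333     6,682.1833
P = 894.7333; D_Mac = 7.46835 half-year periods = 3.73418 yrs; D_mod = 3.61139 yrs.
DV01 ≈ 3.61139 × 894.7333 × 0.0001 = 0.323123.

C$0.32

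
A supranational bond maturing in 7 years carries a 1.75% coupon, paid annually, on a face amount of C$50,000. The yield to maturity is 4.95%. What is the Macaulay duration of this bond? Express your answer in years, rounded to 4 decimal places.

6.6023 years

Periodic yield y = 0.0495. Discount each cash flow and weight by its year:
  t   CF        PV=CF/(1+0.0495)^t    t·PV
  1       875.00       833.7303       833.7303
  2       875.00       794.4072     1,588.8144
  3       875.00       756.9387     2,270.8162
  4       875.00       721.2375     2,884.9499
  5       875.00       687.2201     3,436.1004
  6       875.00       654.8071     3,928.8427
  7    50,875.00    36,276.6623   253,936.6359
  Σ                 40,725.0032   268,879.8898
Price P = Σ PV = 40,725.0032.
Macaulay duration = Σ(t·PV) / P = 268,879.8898 / 40,725.0032 = 6.60233 years.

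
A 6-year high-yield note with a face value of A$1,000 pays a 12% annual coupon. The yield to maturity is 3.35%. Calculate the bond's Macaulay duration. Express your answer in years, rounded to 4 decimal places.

4.8599 years

Periodic yield y = 0.0335. Discount each cash flow and weight by its year:
  t   CF        PV=CF/(1+0.0335)^t    t·PV
  1       120.00       116.1103       116.1103
  2       120.00       112.3467       224.6934
  3       120.00       108.7051       326.1152
  4       120.00       105.1815       420.7260
  5       120.00       101.7721       508.8606
  6     1,120.00       919.0839     5,514.5031
  Σ                  1,463.1995     7,111.0086
Price P = Σ PV = 1,463.1995.
Macaulay duration = Σ(t·PV) / P = 7,111.0086 / 1,463.1995 = 4.85990 years.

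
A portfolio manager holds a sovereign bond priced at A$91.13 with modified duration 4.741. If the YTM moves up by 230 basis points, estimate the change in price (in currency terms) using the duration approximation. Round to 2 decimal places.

Duration approximation: ΔP/P ≈ -D_mod · Δy = -4.741 × (+0.023) = -0.109043.
ΔP ≈ 91.13 × (-0.109043) = -9.93708859.

-A$9.94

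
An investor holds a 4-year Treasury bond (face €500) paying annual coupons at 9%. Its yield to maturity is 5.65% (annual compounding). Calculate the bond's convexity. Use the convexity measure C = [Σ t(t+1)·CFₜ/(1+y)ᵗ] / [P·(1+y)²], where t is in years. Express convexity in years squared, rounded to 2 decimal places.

15.29

With y = 0.0565:
  t   CF        PV=CF/(1+0.0565)^t    t·PV        t(t+1)·PV
  1        45.00        42.5935        42.5935          85.1869
  2        45.00        40.3156        80.6313         241.8938
  3        45.00        38.1596       114.4789         457.9154
  4       545.00       437.4400     1,749.7600       8,748.8001
  Σ                    558.5087     1,987.4636       9,533.7962
P = 558.5087.
Convexity = Σ t(t+1)·PV / [P·(1+y)²] = 9,533.7962 / (558.5087 × 1.116192) = 15.29315.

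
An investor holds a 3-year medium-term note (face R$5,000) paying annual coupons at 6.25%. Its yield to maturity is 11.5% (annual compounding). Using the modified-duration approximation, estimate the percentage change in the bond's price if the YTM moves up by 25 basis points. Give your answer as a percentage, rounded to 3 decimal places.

Periodic yield y = 0.115. Modified duration first:
  t   CF        PV=CF/(1+0.115)^t    t·PV
  1       312.50       280.2691       280.2691
  2       312.50       251.3624       502.7248
  3     5,312.50     3,832.4310    11,497.2929
  Σ                  4,364.0624    12,280.2867
P = 4,364.0624; D_Mac = 2.81396 yrs; D_mod = 2.81396/(1+0.115) = 2.52373 yrs.
ΔP/P ≈ -D_mod · Δy = -2.52373 × (+0.0025) = -0.006309 = -0.6309%.

-0.631%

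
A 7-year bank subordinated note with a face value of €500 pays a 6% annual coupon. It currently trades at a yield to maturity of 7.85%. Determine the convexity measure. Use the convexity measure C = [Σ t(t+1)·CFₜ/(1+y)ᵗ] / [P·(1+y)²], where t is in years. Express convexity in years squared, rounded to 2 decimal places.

With y = 0.0785:
  t   CF        PV=CF/(1+0.0785)^t    t·PV        t(t+1)·PV
  1        30.00        27.8164        27.8164          55.6328
  2        30.00        25.7918        51.5835         154.7506
  3        30.00        23.9145        71.7434         286.9737
  4        30.00        22.1738        88.6953         443.4765
  5        30.00        20.5599       102.7994         616.7963
  6        30.00        19.0634       114.3804         800.6628
  7       530.00       312.2733     2,185.9130      17,487.3036
  Σ                    451.5930     2,642.9314      19,845.5963
P = 451.5930.
Convexity = Σ t(t+1)·PV / [P·(1+y)²] = 19,845.5963 / (451.5930 × 1.163162) = 37.78128.

37.78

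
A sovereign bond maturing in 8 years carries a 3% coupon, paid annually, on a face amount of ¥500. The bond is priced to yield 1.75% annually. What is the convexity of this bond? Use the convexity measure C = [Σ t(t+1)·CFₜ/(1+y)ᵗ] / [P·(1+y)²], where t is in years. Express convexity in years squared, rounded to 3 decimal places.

With y = 0.0175:
  t   CF        PV=CF/(1+0.0175)^t    t·PV        t(t+1)·PV
  1        15.00        14.7420        14.7420          29.4840
  2        15.00        14.4885        28.9769          86.9308
  3        15.00        14.2393        42.7178         170.8714
  4        15.00        13.9944        55.9775         279.8876
  5        15.00        13.7537        68.7684         412.6106
  6        15.00        13.5171        81.1028         567.7198
  7        15.00        13.2847        92.9926         743.9408
  8       515.00       448.2620     3,586.0957      32,274.8611
  Σ                    546.2816     3,971.3738      34,566.3061
P = 546.2816.
Convexity = Σ t(t+1)·PV / [P·(1+y)²] = 34,566.3061 / (546.2816 × 1.035306) = 61.11778.

61.118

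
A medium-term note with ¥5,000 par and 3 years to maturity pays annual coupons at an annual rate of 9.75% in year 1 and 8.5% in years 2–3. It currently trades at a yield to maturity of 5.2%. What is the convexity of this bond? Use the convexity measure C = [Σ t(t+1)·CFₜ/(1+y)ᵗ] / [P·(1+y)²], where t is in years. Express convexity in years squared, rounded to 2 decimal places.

9.70

With y = 0.052:
  t   CF        PV=CF/(1+0.052)^t    t·PV        t(t+1)·PV
  1       487.50       463.4030       463.4030         926.8061
  2       425.00       384.0232       768.0464       2,304.1391
  3     5,425.00     4,659.6417    13,978.9251      55,915.7004
  Σ                  5,507.0679    15,210.3745      59,146.6456
P = 5,507.0679.
Convexity = Σ t(t+1)·PV / [P·(1+y)²] = 59,146.6456 / (5,507.0679 × 1.106704) = 9.70461.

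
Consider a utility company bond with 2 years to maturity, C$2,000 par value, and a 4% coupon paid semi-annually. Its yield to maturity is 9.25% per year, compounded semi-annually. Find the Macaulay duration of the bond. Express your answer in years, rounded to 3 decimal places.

Periodic yield y = 0.04625. Discount each cash flow and weight by its period:
  t   CF        PV=CF/(1+0.04625)^t    t·PV
  1        40.00        38.2318        38.2318
  2        40.00        36.5417        73.0835
  3        40.00        34.9264       104.7791
  4     2,040.00     1,702.5046     6,810.0182
  Σ                  1,812.2044     7,026.1126
Price P = Σ PV = 1,812.2044.
Macaulay duration = Σ(t·PV) / P = 7,026.1126 / 1,812.2044 = 3.87711 half-year periods.
In years: 3.87711 / 2 = 1.93855 years.

1.939 years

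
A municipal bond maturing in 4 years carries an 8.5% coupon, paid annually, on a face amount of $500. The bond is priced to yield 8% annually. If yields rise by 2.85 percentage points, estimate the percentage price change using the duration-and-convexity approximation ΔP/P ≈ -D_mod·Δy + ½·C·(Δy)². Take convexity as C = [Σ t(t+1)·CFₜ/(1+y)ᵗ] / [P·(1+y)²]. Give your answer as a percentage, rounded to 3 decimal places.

With y = 0.08:
  t   CF        PV=CF/(1+0.08)^t    t·PV        t(t+1)·PV
  1        42.50        39.3519        39.3519          78.7037
  2        42.50        36.4369        72.8738         218.6214
  3        42.50        33.7379       101.2136         404.8544
  4       542.50       398.7537     1,595.0148       7,975.0739
  Σ                    508.2803     1,808.4540       8,677.2534
P = 508.2803; D_Mac = 3.55799 yrs; D_mod = 3.29443 yrs; C = 14.63631.
Duration effect: -3.29443 × (+0.0285) = -0.093891
Convexity effect: 0.5 × 14.63631 × (0.0285)² = +0.0059442
ΔP/P ≈ -0.093891 + 0.0059442 = -0.087947 = -8.7947%.

-8.795%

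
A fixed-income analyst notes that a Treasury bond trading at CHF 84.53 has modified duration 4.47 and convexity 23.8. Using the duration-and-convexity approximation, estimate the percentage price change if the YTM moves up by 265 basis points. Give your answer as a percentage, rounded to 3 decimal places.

-11.010%

Duration effect: -D_mod·Δy = -4.47 × (+0.0265) = -0.118455
Convexity effect: ½·C·(Δy)² = 0.5 × 23.8 × (0.0265)² = +0.008356775
ΔP/P ≈ -0.118455 + 0.008356775 = -0.110098225
= -11.0098225%.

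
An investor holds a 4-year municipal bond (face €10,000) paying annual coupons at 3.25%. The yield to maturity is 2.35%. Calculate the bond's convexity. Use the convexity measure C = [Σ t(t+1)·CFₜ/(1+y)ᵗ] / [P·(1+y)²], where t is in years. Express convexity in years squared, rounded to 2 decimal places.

17.94

With y = 0.0235:
  t   CF        PV=CF/(1+0.0235)^t    t·PV        t(t+1)·PV
  1       325.00       317.5379       317.5379         635.0757
  2       325.00       310.2471       620.4941       1,861.4823
  3       325.00       303.1236       909.3709       3,637.4838
  4    10,325.00     9,408.8961    37,635.5844     188,177.9218
  Σ                 10,339.8047    39,482.9873     194,311.9636
P = 10,339.8047.
Convexity = Σ t(t+1)·PV / [P·(1+y)²] = 194,311.9636 / (10,339.8047 × 1.047552) = 17.93955.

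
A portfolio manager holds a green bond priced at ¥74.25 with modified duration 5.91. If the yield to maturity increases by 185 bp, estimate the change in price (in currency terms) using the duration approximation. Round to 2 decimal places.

Duration approximation: ΔP/P ≈ -D_mod · Δy = -5.91 × (+0.0185) = -0.109335.
ΔP ≈ 74.25 × (-0.109335) = -8.11812375.

-¥8.12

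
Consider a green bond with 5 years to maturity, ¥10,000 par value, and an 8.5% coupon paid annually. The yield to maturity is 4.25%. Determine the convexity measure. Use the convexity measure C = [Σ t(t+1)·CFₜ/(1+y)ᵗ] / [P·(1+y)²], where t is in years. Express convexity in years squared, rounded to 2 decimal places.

22.78

With y = 0.0425:
  t   CF        PV=CF/(1+0.0425)^t    t·PV        t(t+1)·PV
  1       850.00       815.3477       815.3477       1,630.6954
  2       850.00       782.1081     1,564.2163       4,692.6488
  3       850.00       750.2236     2,250.6709       9,002.6835
  4       850.00       719.6390     2,878.5559      14,392.7793
  5    10,850.00     8,811.4914    44,057.4568     264,344.7409
  Σ                 11,878.8098    51,566.2475     294,063.5479
P = 11,878.8098.
Convexity = Σ t(t+1)·PV / [P·(1+y)²] = 294,063.5479 / (11,878.8098 × 1.086806) = 22.77803.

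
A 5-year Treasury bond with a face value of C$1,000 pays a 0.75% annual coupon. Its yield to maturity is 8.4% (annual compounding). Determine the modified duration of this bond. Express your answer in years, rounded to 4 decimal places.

Periodic yield y = 0.084. First find Macaulay duration:
  t   CF        PV=CF/(1+0.084)^t    t·PV
  1         7.50         6.9188         6.9188
  2         7.50         6.3827        12.7653
  3         7.50         5.8881        17.6642
  4         7.50         5.4318        21.7272
  5     1,007.50       673.1295     3,365.6477
  Σ                    697.7509     3,424.7233
P = 697.7509; Macaulay duration = 3,424.7233 / 697.7509 = 4.90823 years.
Modified duration = D_Mac / (1 + y) = 4.90823 / 1.084 = 4.52789 years.

4.5279 years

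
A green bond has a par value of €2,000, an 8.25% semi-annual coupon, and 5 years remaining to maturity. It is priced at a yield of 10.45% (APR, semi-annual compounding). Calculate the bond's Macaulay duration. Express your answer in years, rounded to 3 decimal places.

4.154 years

Periodic yield y = 0.05225. Discount each cash flow and weight by its period:
  t   CF        PV=CF/(1+0.05225)^t    t·PV
  1        82.50        78.4034        78.4034
  2        82.50        74.5103       149.0205
  3        82.50        70.8104       212.4312
  4        82.50        67.2943       269.1772
  5        82.50        63.9528       319.7638
  6        82.50        60.7772       364.6629
  7        82.50        57.7592       404.3146
  8        82.50        54.8912       439.1293
  9        82.50        52.1655       469.4897
  10    2,082.50     1,251.3986    12,513.9860
  Σ                  1,831.9628    15,220.3787
Price P = Σ PV = 1,831.9628.
Macaulay duration = Σ(t·PV) / P = 15,220.3787 / 1,831.9628 = 8.30824 half-year periods.
In years: 8.30824 / 2 = 4.15412 years.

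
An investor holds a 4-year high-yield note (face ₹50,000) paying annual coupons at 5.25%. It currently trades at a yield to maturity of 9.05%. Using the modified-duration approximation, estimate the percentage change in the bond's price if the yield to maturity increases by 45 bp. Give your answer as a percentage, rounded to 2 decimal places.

Periodic yield y = 0.0905. Modified duration first:
  t   CF        PV=CF/(1+0.0905)^t    t·PV
  1     2,625.00     2,407.1527     2,407.1527
  2     2,625.00     2,207.3844     4,414.7688
  3     2,625.00     2,024.1948     6,072.5843
  4    52,625.00    37,212.5498   148,850.1993
  Σ                 43,851.2817   161,744.7051
P = 43,851.2817; D_Mac = 3.68848 yrs; D_mod = 3.68848/(1+0.0905) = 3.38238 yrs.
ΔP/P ≈ -D_mod · Δy = -3.38238 × (+0.0045) = -0.015221 = -1.5221%.

-1.52%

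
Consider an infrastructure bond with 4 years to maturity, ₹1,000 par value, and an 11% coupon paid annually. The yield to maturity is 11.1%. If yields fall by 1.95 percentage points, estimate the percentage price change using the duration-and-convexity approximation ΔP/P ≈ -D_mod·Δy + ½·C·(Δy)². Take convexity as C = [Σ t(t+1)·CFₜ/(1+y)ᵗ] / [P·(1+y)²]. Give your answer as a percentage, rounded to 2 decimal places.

With y = 0.111:
  t   CF        PV=CF/(1+0.111)^t    t·PV        t(t+1)·PV
  1       110.00        99.0099        99.0099         198.0198
  2       110.00        89.1178       178.2356         534.7069
  3       110.00        80.2141       240.6422         962.5687
  4     1,110.00       728.5624     2,914.2495      14,571.2476
  Σ                    996.9042     3,432.1373      16,266.5431
P = 996.9042; D_Mac = 3.44280 yrs; D_mod = 3.09883 yrs; C = 13.21946.
Duration effect: -3.09883 × (-0.0195) = +0.060427
Convexity effect: 0.5 × 13.21946 × (-0.0195)² = +0.0025133
ΔP/P ≈ +0.060427 + 0.0025133 = +0.062940 = +6.2940%.

+6.29%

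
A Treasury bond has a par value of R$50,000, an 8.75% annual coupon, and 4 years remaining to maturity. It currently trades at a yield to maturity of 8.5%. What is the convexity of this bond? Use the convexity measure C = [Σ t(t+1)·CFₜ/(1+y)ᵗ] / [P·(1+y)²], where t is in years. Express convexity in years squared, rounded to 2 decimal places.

14.43

With y = 0.085:
  t   CF        PV=CF/(1+0.085)^t    t·PV        t(t+1)·PV
  1     4,375.00     4,032.2581     4,032.2581       8,064.5161
  2     4,375.00     3,716.3669     7,432.7338      22,298.2013
  3     4,375.00     3,425.2229    10,275.6688      41,102.6752
  4    54,375.00    39,235.6017   156,942.4068     784,712.0341
  Σ                 50,409.4496   178,683.0674     856,177.4267
P = 50,409.4496.
Convexity = Σ t(t+1)·PV / [P·(1+y)²] = 856,177.4267 / (50,409.4496 × 1.177225) = 14.42754.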